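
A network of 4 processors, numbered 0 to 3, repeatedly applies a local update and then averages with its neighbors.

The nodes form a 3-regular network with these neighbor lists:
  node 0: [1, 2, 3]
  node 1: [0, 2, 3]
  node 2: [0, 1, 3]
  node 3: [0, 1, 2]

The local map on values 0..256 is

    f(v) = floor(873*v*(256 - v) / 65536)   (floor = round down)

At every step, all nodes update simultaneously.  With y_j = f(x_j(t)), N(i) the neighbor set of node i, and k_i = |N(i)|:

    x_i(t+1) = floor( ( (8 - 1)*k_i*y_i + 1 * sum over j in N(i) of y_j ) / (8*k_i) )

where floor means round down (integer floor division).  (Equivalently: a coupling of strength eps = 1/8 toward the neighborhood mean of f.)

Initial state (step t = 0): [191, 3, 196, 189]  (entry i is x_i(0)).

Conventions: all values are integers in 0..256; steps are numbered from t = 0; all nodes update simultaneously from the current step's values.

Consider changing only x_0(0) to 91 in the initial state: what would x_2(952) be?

Simulating step by step:
t=0: [91, 3, 196, 189]
t=1: [188, 30, 152, 162]
t=2: [169, 103, 203, 196]
t=3: [191, 203, 148, 159]
t=4: [167, 149, 206, 201]
t=5: [193, 205, 143, 151]
t=6: [164, 146, 209, 206]
t=7: [195, 205, 136, 142]
t=8: [162, 146, 211, 209]
t=9: [196, 205, 132, 136]
t=10: [160, 146, 212, 211]
t=11: [197, 205, 131, 132]
t=12: [158, 146, 212, 212]
t=13: [199, 205, 131, 131]
t=14: [156, 146, 211, 211]
t=15: [200, 205, 133, 133]
t=16: [154, 145, 210, 210]
t=17: [202, 206, 134, 134]
t=18: [150, 144, 210, 210]
t=19: [204, 206, 135, 135]
t=20: [147, 143, 210, 210]
t=21: [206, 207, 135, 135]
t=22: [143, 141, 210, 210]
t=23: [207, 207, 135, 135]
t=24: [141, 141, 210, 210]
t=25: [207, 207, 135, 135]

Answer: x_2(952) = 210
Key observation: The state at step 23, [207, 207, 135, 135], reappears at step 25: the system is in a cycle of period 2 from step 23 on.  Therefore the state at step 952 equals the state at step 23 + ((952 - 23) mod 2) = 24, which is [141, 141, 210, 210].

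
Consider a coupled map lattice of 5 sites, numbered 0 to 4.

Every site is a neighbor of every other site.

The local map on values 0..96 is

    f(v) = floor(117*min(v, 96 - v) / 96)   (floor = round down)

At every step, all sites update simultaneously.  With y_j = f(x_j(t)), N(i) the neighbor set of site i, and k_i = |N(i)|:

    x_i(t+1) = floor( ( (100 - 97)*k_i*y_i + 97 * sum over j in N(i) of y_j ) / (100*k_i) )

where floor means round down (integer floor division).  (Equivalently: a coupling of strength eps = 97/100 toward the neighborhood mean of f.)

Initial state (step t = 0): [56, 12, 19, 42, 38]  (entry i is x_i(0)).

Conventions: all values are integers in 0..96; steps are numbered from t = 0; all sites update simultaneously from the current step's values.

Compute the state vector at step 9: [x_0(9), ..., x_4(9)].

Simulating step by step:
t=0: [56, 12, 19, 42, 38]
t=1: [33, 41, 39, 33, 34]
t=2: [44, 42, 42, 44, 43]
t=3: [51, 52, 52, 51, 52]
t=4: [53, 53, 53, 53, 53]
t=5: [52, 52, 52, 52, 52]
t=6: [53, 53, 53, 53, 53]
t=7: [52, 52, 52, 52, 52]
t=8: [53, 53, 53, 53, 53]
t=9: [52, 52, 52, 52, 52]

Answer: [52, 52, 52, 52, 52]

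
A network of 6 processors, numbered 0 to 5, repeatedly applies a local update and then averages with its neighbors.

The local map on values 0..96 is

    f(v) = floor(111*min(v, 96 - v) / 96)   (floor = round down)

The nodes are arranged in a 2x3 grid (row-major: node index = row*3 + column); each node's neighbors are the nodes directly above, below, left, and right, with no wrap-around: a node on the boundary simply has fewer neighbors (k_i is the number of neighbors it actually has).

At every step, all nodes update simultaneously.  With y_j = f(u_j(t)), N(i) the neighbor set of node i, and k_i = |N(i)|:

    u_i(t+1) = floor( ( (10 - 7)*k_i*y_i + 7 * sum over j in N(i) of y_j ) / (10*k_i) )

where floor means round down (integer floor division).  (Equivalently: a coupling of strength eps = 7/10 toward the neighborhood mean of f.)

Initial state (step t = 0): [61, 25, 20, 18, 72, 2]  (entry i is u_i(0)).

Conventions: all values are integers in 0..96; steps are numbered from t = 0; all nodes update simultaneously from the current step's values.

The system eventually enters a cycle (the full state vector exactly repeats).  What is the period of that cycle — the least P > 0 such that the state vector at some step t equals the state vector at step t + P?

Answer: 4
Key observation: The state at step 8, [54, 54, 54, 54, 54, 54], reappears at step 12 — and no state repeats earlier — so the cycle the system enters has period 4.

Derivation:
t=0: [61, 25, 20, 18, 72, 2]
t=1: [28, 29, 17, 29, 19, 18]
t=2: [32, 26, 24, 28, 26, 20]
t=3: [32, 30, 26, 33, 28, 26]
t=4: [36, 33, 31, 35, 33, 30]
t=5: [39, 38, 35, 39, 37, 35]
t=6: [44, 42, 41, 43, 42, 40]
t=7: [48, 48, 47, 49, 47, 47]
t=8: [54, 54, 54, 54, 54, 54]
t=9: [48, 48, 48, 48, 48, 48]
t=10: [55, 55, 55, 55, 55, 55]
t=11: [47, 47, 47, 47, 47, 47]
t=12: [54, 54, 54, 54, 54, 54]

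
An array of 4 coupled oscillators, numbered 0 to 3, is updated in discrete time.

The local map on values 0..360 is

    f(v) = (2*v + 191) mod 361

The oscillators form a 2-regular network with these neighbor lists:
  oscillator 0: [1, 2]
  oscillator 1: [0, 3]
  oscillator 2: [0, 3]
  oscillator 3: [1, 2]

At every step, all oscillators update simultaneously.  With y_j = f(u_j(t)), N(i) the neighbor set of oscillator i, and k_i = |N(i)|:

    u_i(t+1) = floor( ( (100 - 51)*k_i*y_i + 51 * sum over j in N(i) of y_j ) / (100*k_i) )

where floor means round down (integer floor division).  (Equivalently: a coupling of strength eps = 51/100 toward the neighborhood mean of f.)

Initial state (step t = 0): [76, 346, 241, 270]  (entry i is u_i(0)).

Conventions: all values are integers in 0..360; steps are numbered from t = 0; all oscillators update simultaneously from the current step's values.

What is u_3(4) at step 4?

Simulating step by step:
t=0: [76, 346, 241, 270]
t=1: [288, 168, 242, 125]
t=2: [144, 113, 185, 161]
t=3: [123, 96, 166, 139]
t=4: [84, 57, 126, 99]

Answer: u_3(4) = 99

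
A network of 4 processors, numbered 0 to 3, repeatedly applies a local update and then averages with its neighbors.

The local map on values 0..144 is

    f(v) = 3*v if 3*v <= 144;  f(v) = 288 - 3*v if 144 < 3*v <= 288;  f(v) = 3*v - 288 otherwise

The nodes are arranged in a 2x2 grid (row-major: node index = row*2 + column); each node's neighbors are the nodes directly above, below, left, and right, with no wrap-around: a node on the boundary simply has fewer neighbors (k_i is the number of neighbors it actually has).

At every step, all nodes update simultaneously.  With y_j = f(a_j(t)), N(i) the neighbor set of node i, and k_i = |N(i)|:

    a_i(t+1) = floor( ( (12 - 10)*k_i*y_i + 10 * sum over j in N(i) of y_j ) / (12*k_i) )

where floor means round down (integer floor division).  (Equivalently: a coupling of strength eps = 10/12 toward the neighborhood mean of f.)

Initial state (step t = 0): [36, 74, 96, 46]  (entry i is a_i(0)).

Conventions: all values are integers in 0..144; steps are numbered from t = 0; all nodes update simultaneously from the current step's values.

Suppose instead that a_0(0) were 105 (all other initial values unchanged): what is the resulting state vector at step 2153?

Answer: [108, 108, 108, 108]
Key observation: The state at step 10, [36, 36, 36, 36], reappears at step 12: the system is in a cycle of period 2 from step 10 on.  Therefore the state at step 2153 equals the state at step 10 + ((2153 - 10) mod 2) = 11, which is [108, 108, 108, 108].

Derivation:
t=0: [105, 74, 96, 46]
t=1: [32, 79, 68, 50]
t=2: [72, 106, 111, 79]
t=3: [43, 56, 58, 39]
t=4: [119, 122, 121, 117]
t=5: [75, 68, 67, 74]
t=6: [81, 67, 68, 82]
t=7: [78, 50, 50, 78]
t=8: [124, 68, 68, 124]
t=9: [84, 84, 84, 84]
t=10: [36, 36, 36, 36]
t=11: [108, 108, 108, 108]
t=12: [36, 36, 36, 36]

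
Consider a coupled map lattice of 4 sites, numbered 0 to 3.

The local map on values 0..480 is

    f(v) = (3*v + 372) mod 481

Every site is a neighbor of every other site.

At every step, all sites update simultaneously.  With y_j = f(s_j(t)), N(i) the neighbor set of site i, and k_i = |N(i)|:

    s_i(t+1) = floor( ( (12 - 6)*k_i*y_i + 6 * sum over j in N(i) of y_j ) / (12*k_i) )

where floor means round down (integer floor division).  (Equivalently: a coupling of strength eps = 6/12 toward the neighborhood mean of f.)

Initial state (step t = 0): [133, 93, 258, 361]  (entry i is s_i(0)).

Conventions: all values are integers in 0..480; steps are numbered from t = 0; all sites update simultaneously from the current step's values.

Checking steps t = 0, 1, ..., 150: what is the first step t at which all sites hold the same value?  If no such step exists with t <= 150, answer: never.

Answer: never
Key observation: The state at step 26 reappears at step 27 — the system is in a cycle of period 1 from step 26 on.  No step 0..27 is synchronized, and the cycle repeats forever, so no step up to 150 (or ever) has all sites equal.

Derivation:
t=0: [133, 93, 258, 361]  (not all equal)
t=1: [206, 166, 170, 113]  (not all equal)
t=2: [184, 304, 308, 251]  (not all equal)
t=3: [358, 317, 321, 264]  (not all equal)
t=4: [157, 276, 280, 223]  (not all equal)
t=5: [275, 234, 238, 181]  (not all equal)
t=6: [229, 188, 192, 295]  (not all equal)
t=7: [251, 370, 374, 317]  (not all equal)
t=8: [156, 115, 119, 222]  (not all equal)
t=9: [272, 231, 235, 178]  (not all equal)
t=10: [220, 179, 183, 286]  (not all equal)
t=11: [224, 343, 347, 290]  (not all equal)
t=12: [236, 355, 359, 302]  (not all equal)
t=13: [191, 310, 154, 257]  (not all equal)
t=14: [377, 336, 340, 283]  (not all equal)
t=15: [214, 333, 337, 280]  (not all equal)
t=16: [206, 325, 329, 272]  (not all equal)
t=17: [182, 301, 305, 248]  (not all equal)
t=18: [350, 309, 313, 256]  (not all equal)
t=19: [374, 333, 337, 280]  (not all equal)
t=20: [205, 324, 328, 271]  (not all equal)
t=21: [179, 298, 302, 245]  (not all equal)
t=22: [341, 300, 304, 247]  (not all equal)
t=23: [347, 306, 310, 253]  (not all equal)
t=24: [365, 324, 328, 271]  (not all equal)
t=25: [178, 297, 301, 244]  (not all equal)
t=26: [338, 297, 301, 244]  (not all equal)
t=27: [338, 297, 301, 244]  (not all equal)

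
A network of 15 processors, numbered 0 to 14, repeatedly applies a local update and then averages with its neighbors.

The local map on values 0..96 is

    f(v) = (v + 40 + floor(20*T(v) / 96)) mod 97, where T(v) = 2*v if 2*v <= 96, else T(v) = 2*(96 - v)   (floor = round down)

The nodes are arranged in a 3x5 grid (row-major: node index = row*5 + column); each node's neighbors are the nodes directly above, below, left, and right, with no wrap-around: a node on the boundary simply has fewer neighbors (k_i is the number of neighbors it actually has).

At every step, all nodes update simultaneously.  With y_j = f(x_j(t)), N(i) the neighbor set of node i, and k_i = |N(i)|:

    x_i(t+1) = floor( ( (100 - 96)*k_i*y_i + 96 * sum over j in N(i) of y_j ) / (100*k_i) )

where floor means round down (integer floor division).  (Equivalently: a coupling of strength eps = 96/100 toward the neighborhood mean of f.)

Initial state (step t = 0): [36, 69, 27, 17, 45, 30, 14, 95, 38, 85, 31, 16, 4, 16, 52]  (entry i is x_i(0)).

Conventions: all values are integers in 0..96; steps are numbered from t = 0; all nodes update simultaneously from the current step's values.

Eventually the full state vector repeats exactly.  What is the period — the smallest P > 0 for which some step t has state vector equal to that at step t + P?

Answer: 2
Key observation: The state at step 30, [30, 30, 30, 30, 30, 30, 30, 30, 30, 30, 30, 30, 30, 30, 30], reappears at step 32 — and no state repeats earlier — so the cycle the system enters has period 2.

Derivation:
t=0: [36, 69, 27, 17, 45, 30, 14, 95, 38, 85, 31, 16, 4, 16, 52]
t=1: [54, 73, 43, 59, 46, 77, 51, 67, 50, 37, 72, 62, 53, 50, 45]
t=2: [25, 10, 20, 8, 52, 17, 22, 10, 34, 12, 23, 16, 17, 10, 50]
t=3: [59, 70, 53, 56, 52, 72, 59, 72, 55, 38, 63, 68, 56, 54, 53]
t=4: [23, 15, 20, 13, 52, 17, 23, 15, 35, 16, 23, 17, 20, 14, 51]
t=5: [62, 70, 60, 56, 58, 71, 62, 73, 61, 38, 64, 70, 61, 56, 58]
t=6: [23, 18, 20, 17, 52, 19, 23, 18, 36, 19, 23, 19, 20, 17, 52]
t=7: [65, 70, 64, 57, 62, 71, 65, 74, 65, 40, 66, 70, 65, 57, 62]
t=8: [23, 20, 21, 19, 54, 20, 23, 20, 37, 22, 23, 20, 21, 19, 54]
t=9: [68, 70, 67, 58, 66, 71, 68, 75, 68, 41, 68, 70, 67, 58, 66]
t=10: [23, 22, 21, 21, 9, 22, 23, 22, 15, 20, 23, 22, 21, 21, 9]
t=11: [71, 71, 70, 61, 67, 71, 71, 67, 68, 55, 71, 71, 70, 61, 67]
t=12: [24, 23, 21, 22, 16, 24, 23, 22, 18, 21, 24, 23, 21, 22, 16]
t=13: [73, 71, 71, 65, 69, 73, 72, 68, 70, 63, 73, 71, 71, 65, 69]
t=14: [24, 24, 22, 23, 19, 25, 23, 23, 20, 22, 24, 24, 22, 23, 19]
t=15: [74, 72, 72, 68, 71, 73, 73, 70, 71, 66, 74, 72, 72, 68, 71]
t=16: [25, 25, 23, 24, 21, 25, 24, 24, 22, 23, 25, 25, 23, 24, 21]
t=17: [75, 73, 74, 70, 72, 74, 74, 72, 73, 69, 75, 73, 74, 70, 72]
t=18: [25, 25, 24, 25, 23, 26, 25, 25, 23, 24, 25, 25, 24, 25, 23]
t=19: [75, 74, 74, 72, 74, 75, 75, 73, 74, 72, 75, 74, 74, 72, 74]
t=20: [26, 26, 25, 25, 25, 26, 25, 25, 25, 25, 26, 26, 25, 25, 25]
t=21: [76, 75, 75, 75, 75, 75, 75, 75, 75, 75, 76, 75, 75, 75, 75]
t=22: [26, 26, 26, 26, 26, 26, 26, 26, 26, 26, 26, 26, 26, 26, 26]
t=23: [76, 76, 76, 76, 76, 76, 76, 76, 76, 76, 76, 76, 76, 76, 76]
t=24: [27, 27, 27, 27, 27, 27, 27, 27, 27, 27, 27, 27, 27, 27, 27]
t=25: [78, 78, 78, 78, 78, 78, 78, 78, 78, 78, 78, 78, 78, 78, 78]
t=26: [28, 28, 28, 28, 28, 28, 28, 28, 28, 28, 28, 28, 28, 28, 28]
t=27: [79, 79, 79, 79, 79, 79, 79, 79, 79, 79, 79, 79, 79, 79, 79]
t=28: [29, 29, 29, 29, 29, 29, 29, 29, 29, 29, 29, 29, 29, 29, 29]
t=29: [81, 81, 81, 81, 81, 81, 81, 81, 81, 81, 81, 81, 81, 81, 81]
t=30: [30, 30, 30, 30, 30, 30, 30, 30, 30, 30, 30, 30, 30, 30, 30]
t=31: [82, 82, 82, 82, 82, 82, 82, 82, 82, 82, 82, 82, 82, 82, 82]
t=32: [30, 30, 30, 30, 30, 30, 30, 30, 30, 30, 30, 30, 30, 30, 30]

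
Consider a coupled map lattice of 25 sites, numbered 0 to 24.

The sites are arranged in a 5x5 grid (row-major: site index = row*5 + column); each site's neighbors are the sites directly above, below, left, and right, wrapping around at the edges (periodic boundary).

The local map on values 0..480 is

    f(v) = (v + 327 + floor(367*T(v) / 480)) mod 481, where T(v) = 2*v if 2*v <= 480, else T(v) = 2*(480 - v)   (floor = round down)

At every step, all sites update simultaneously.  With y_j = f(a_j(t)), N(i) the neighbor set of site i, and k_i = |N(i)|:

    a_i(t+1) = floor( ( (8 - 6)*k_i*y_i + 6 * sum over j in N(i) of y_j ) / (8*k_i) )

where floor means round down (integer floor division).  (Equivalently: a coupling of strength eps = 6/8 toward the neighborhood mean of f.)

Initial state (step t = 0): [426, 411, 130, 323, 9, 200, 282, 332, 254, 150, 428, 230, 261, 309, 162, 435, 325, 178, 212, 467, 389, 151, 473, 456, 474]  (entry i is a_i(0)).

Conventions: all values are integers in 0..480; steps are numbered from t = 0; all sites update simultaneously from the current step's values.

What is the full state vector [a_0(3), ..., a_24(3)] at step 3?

Answer: [368, 368, 369, 369, 368, 371, 375, 375, 373, 369, 372, 377, 377, 375, 370, 370, 371, 373, 371, 369, 367, 367, 366, 368, 368]

Derivation:
t=0: [426, 411, 130, 323, 9, 200, 282, 332, 254, 150, 428, 230, 261, 309, 162, 435, 325, 178, 212, 467, 389, 151, 473, 456, 474]
t=1: [357, 312, 325, 347, 334, 343, 397, 380, 383, 318, 347, 412, 399, 389, 312, 362, 345, 366, 354, 329, 329, 332, 276, 356, 343]
t=2: [401, 398, 405, 395, 400, 393, 383, 379, 386, 401, 391, 377, 373, 384, 400, 397, 387, 394, 389, 399, 397, 410, 406, 401, 400]
t=3: [368, 368, 369, 369, 368, 371, 375, 375, 373, 369, 372, 377, 377, 375, 370, 370, 371, 373, 371, 369, 367, 367, 366, 368, 368]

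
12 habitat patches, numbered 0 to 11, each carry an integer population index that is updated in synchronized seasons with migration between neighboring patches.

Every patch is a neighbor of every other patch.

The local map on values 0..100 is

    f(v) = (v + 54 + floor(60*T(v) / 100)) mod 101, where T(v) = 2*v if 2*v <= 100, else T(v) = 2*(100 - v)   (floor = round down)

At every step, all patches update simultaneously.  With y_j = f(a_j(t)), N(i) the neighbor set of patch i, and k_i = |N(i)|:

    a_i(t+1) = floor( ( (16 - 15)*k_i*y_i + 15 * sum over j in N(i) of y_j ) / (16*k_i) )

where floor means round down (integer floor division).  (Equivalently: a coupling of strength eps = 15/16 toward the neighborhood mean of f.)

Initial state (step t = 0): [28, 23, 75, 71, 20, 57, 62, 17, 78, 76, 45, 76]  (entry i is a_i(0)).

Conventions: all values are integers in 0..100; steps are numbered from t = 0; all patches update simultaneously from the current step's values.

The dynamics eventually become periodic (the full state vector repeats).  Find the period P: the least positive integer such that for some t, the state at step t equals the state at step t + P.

Simulating step by step:
t=0: [28, 23, 75, 71, 20, 57, 62, 17, 78, 76, 45, 76]
t=1: [56, 56, 55, 55, 54, 55, 55, 54, 55, 55, 55, 55]
t=2: [61, 61, 61, 61, 61, 61, 61, 61, 61, 61, 61, 61]
t=3: [60, 60, 60, 60, 60, 60, 60, 60, 60, 60, 60, 60]
t=4: [61, 61, 61, 61, 61, 61, 61, 61, 61, 61, 61, 61]

Answer: 2
Key observation: The state at step 2, [61, 61, 61, 61, 61, 61, 61, 61, 61, 61, 61, 61], reappears at step 4 — and no state repeats earlier — so the cycle the system enters has period 2.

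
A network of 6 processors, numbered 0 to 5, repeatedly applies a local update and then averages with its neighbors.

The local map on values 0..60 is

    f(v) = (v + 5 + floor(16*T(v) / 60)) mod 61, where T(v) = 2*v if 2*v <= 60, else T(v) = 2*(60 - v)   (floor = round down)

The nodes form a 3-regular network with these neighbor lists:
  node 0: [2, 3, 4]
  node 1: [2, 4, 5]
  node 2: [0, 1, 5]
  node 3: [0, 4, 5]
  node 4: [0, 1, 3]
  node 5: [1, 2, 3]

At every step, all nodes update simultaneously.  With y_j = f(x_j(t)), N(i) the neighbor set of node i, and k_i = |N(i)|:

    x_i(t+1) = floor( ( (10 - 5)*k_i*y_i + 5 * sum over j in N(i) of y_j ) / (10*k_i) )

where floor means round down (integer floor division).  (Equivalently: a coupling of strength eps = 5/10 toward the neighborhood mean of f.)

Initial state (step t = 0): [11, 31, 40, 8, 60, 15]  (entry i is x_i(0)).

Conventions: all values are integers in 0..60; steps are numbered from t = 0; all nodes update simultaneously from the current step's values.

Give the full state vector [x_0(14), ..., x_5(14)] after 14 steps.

Answer: [21, 46, 46, 21, 21, 46]

Derivation:
t=0: [11, 31, 40, 8, 60, 15]
t=1: [23, 40, 44, 17, 16, 34]
t=2: [39, 50, 53, 35, 35, 49]
t=3: [45, 48, 29, 54, 54, 48]
t=4: [37, 47, 53, 20, 20, 47]
t=5: [38, 44, 28, 42, 42, 44]
t=6: [53, 55, 51, 55, 55, 55]
t=7: [10, 10, 30, 0, 0, 10]
t=8: [20, 22, 35, 10, 10, 22]
t=9: [33, 37, 45, 25, 25, 37]
t=10: [50, 52, 55, 46, 46, 52]
t=11: [49, 9, 10, 48, 48, 9]
t=12: [52, 25, 25, 52, 52, 25]
t=13: [7, 35, 35, 7, 7, 35]
t=14: [21, 46, 46, 21, 21, 46]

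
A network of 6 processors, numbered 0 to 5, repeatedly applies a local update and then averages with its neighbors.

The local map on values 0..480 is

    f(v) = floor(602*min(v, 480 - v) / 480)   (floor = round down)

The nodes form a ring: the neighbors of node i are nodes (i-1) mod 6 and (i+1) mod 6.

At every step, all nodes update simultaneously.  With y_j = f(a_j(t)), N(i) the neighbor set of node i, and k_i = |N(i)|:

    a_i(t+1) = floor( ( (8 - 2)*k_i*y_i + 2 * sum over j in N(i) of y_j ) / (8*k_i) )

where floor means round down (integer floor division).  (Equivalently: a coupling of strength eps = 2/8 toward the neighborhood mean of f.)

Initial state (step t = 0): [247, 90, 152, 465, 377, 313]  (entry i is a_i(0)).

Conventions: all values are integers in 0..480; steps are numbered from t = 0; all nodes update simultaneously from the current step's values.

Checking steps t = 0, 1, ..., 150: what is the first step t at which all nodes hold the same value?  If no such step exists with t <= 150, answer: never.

Simulating step by step:
t=0: [247, 90, 152, 465, 377, 313]  (not all equal)
t=1: [259, 144, 158, 53, 125, 209]  (not all equal)
t=2: [263, 194, 179, 93, 158, 250]  (not all equal)
t=3: [270, 244, 212, 139, 199, 274]  (not all equal)
t=4: [266, 287, 257, 194, 240, 257]  (not all equal)
t=5: [266, 249, 269, 254, 291, 280]  (not all equal)
t=6: [268, 283, 269, 274, 244, 250]  (not all equal)
t=7: [265, 251, 261, 263, 289, 286]  (not all equal)
t=8: [268, 283, 275, 268, 243, 245]  (not all equal)
t=9: [266, 250, 256, 268, 292, 290]  (not all equal)
t=10: [266, 284, 279, 263, 239, 241]  (not all equal)
t=11: [269, 248, 253, 272, 295, 295]  (not all equal)
t=12: [263, 286, 281, 259, 235, 236]  (not all equal)
t=13: [271, 247, 251, 275, 292, 292]  (not all equal)
t=14: [262, 287, 283, 258, 237, 238]  (not all equal)
t=15: [272, 246, 250, 276, 294, 294]  (not all equal)
t=16: [260, 288, 284, 256, 235, 236]  (not all equal)
t=17: [273, 245, 248, 277, 292, 292]  (not all equal)
t=18: [260, 289, 286, 256, 237, 238]  (not all equal)
t=19: [273, 244, 247, 277, 295, 295]  (not all equal)
t=20: [260, 290, 287, 256, 234, 235]  (not all equal)
t=21: [272, 243, 246, 276, 291, 291]  (not all equal)
t=22: [261, 291, 288, 257, 239, 239]  (not all equal)
t=23: [272, 242, 244, 276, 296, 295]  (not all equal)
t=24: [261, 292, 290, 256, 233, 235]  (not all equal)
t=25: [271, 240, 242, 276, 290, 291]  (not all equal)
t=26: [263, 295, 293, 258, 240, 240]  (not all equal)
t=27: [270, 237, 239, 275, 298, 297]  (not all equal)
t=28: [263, 293, 293, 258, 231, 233]  (not all equal)
t=29: [269, 238, 239, 273, 288, 289]  (not all equal)
t=30: [265, 293, 293, 261, 242, 242]  (not all equal)
t=31: [268, 238, 239, 272, 295, 294]  (not all equal)
t=32: [265, 294, 294, 261, 235, 236]  (not all equal)
t=33: [267, 237, 238, 271, 291, 291]  (not all equal)
t=34: [267, 293, 293, 263, 240, 240]  (not all equal)
t=35: [267, 238, 238, 270, 297, 296]  (not all equal)
t=36: [266, 294, 293, 263, 233, 234]  (not all equal)
t=37: [266, 237, 238, 269, 289, 289]  (not all equal)
t=38: [268, 293, 293, 265, 242, 242]  (not all equal)
t=39: [265, 237, 238, 268, 294, 293]  (not all equal)
t=40: [268, 293, 293, 265, 237, 238]  (not all equal)
t=41: [265, 237, 238, 268, 293, 293]  (not all equal)
t=42: [268, 293, 293, 265, 237, 238]  (not all equal)

Answer: never
Key observation: The state at step 40 reappears at step 42 — the system is in a cycle of period 2 from step 40 on.  No step 0..42 is synchronized, and the cycle repeats forever, so no step up to 150 (or ever) has all nodes equal.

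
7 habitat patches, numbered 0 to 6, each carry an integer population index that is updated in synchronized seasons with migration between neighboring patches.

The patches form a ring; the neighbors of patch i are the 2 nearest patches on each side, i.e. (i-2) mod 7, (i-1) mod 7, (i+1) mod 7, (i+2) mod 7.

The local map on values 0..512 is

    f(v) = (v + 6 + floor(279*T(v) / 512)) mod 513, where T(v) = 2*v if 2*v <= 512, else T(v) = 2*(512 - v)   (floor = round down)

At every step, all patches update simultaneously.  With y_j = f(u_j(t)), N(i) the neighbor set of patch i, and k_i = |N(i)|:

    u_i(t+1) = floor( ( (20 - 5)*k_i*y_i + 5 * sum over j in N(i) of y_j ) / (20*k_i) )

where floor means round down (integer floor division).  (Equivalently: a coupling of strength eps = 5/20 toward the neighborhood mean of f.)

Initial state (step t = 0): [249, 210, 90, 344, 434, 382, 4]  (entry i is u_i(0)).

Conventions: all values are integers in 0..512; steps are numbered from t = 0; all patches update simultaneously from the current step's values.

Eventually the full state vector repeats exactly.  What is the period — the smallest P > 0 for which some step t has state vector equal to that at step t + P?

Simulating step by step:
t=0: [249, 210, 90, 344, 434, 382, 4]
t=1: [51, 348, 176, 56, 24, 15, 40]
t=2: [116, 57, 299, 122, 80, 51, 80]
t=3: [213, 137, 68, 222, 165, 137, 170]
t=4: [406, 308, 208, 419, 341, 320, 357]
t=5: [41, 47, 334, 41, 45, 20, 18]
t=6: [81, 93, 39, 85, 87, 55, 53]
t=7: [163, 185, 111, 174, 171, 131, 129]
t=8: [333, 370, 269, 356, 344, 293, 292]
t=9: [21, 18, 24, 19, 20, 23, 23]
t=10: [49, 45, 53, 46, 48, 52, 52]
t=11: [108, 102, 113, 103, 107, 112, 112]
t=12: [232, 222, 237, 223, 230, 237, 237]
t=13: [490, 474, 495, 476, 487, 497, 497]
t=14: [6, 7, 6, 7, 6, 6, 6]
t=15: [18, 19, 18, 19, 18, 18, 18]
t=16: [43, 44, 43, 44, 43, 43, 43]
t=17: [95, 96, 95, 96, 95, 95, 95]
t=18: [204, 205, 204, 205, 204, 204, 204]
t=19: [432, 433, 432, 433, 432, 432, 432]
t=20: [12, 12, 12, 12, 12, 12, 12]
t=21: [31, 31, 31, 31, 31, 31, 31]
t=22: [70, 70, 70, 70, 70, 70, 70]
t=23: [152, 152, 152, 152, 152, 152, 152]
t=24: [323, 323, 323, 323, 323, 323, 323]
t=25: [21, 21, 21, 21, 21, 21, 21]
t=26: [49, 49, 49, 49, 49, 49, 49]
t=27: [108, 108, 108, 108, 108, 108, 108]
t=28: [231, 231, 231, 231, 231, 231, 231]
t=29: [488, 488, 488, 488, 488, 488, 488]
t=30: [7, 7, 7, 7, 7, 7, 7]
t=31: [20, 20, 20, 20, 20, 20, 20]
t=32: [47, 47, 47, 47, 47, 47, 47]
t=33: [104, 104, 104, 104, 104, 104, 104]
t=34: [223, 223, 223, 223, 223, 223, 223]
t=35: [472, 472, 472, 472, 472, 472, 472]
t=36: [8, 8, 8, 8, 8, 8, 8]
t=37: [22, 22, 22, 22, 22, 22, 22]
t=38: [51, 51, 51, 51, 51, 51, 51]
t=39: [112, 112, 112, 112, 112, 112, 112]
t=40: [240, 240, 240, 240, 240, 240, 240]
t=41: [507, 507, 507, 507, 507, 507, 507]
t=42: [5, 5, 5, 5, 5, 5, 5]
t=43: [16, 16, 16, 16, 16, 16, 16]
t=44: [39, 39, 39, 39, 39, 39, 39]
t=45: [87, 87, 87, 87, 87, 87, 87]
t=46: [187, 187, 187, 187, 187, 187, 187]
t=47: [396, 396, 396, 396, 396, 396, 396]
t=48: [15, 15, 15, 15, 15, 15, 15]
t=49: [37, 37, 37, 37, 37, 37, 37]
t=50: [83, 83, 83, 83, 83, 83, 83]
t=51: [179, 179, 179, 179, 179, 179, 179]
t=52: [380, 380, 380, 380, 380, 380, 380]
t=53: [16, 16, 16, 16, 16, 16, 16]

Answer: 10
Key observation: The state at step 43, [16, 16, 16, 16, 16, 16, 16], reappears at step 53 — and no state repeats earlier — so the cycle the system enters has period 10.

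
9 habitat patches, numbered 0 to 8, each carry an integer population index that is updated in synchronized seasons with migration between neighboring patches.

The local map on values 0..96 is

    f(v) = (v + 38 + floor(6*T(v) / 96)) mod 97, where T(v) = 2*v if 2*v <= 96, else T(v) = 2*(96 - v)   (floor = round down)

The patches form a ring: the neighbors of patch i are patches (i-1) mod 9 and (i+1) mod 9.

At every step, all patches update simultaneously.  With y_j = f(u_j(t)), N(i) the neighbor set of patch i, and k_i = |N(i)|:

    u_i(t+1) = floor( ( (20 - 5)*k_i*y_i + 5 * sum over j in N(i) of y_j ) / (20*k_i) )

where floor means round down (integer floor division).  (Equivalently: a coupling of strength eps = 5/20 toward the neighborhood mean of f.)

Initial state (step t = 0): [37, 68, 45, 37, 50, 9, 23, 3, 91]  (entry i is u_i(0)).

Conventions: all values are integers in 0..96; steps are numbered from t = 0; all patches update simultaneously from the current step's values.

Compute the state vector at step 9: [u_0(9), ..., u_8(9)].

Answer: [88, 78, 15, 10, 9, 13, 79, 72, 71]

Derivation:
t=0: [37, 68, 45, 37, 50, 9, 23, 3, 91]
t=1: [64, 29, 77, 81, 85, 55, 58, 42, 39]
t=2: [25, 56, 26, 23, 23, 4, 13, 74, 72]
t=3: [51, 18, 58, 63, 60, 45, 46, 21, 22]
t=4: [85, 55, 10, 7, 15, 77, 85, 64, 65]
t=5: [21, 10, 42, 46, 48, 25, 23, 11, 11]
t=6: [58, 55, 81, 88, 88, 68, 61, 51, 51]
t=7: [14, 4, 21, 29, 27, 13, 17, 83, 82]
t=8: [48, 45, 59, 68, 66, 54, 52, 28, 27]
t=9: [88, 78, 15, 10, 9, 13, 79, 72, 71]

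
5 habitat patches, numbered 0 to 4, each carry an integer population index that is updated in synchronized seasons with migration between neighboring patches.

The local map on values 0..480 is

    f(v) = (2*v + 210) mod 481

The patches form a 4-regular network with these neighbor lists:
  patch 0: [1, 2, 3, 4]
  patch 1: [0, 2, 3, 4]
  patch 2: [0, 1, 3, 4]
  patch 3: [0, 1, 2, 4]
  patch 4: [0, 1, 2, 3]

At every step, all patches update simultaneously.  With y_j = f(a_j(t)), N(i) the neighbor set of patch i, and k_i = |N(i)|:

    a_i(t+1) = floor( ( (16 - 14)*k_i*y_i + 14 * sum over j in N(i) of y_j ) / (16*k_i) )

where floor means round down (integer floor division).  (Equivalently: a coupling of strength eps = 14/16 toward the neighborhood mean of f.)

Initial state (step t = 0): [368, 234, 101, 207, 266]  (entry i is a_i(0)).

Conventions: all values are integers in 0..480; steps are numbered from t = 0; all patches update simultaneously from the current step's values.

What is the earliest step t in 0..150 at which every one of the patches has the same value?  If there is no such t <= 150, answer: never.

Answer: 4
Key observation: Synchronization is absorbing here: once all patches are equal they stay equal, and step 4 is the first all-equal step.

Derivation:
t=0: [368, 234, 101, 207, 266]  (not all equal)
t=1: [279, 304, 284, 309, 298]  (not all equal)
t=2: [321, 316, 320, 315, 318]  (not all equal)
t=3: [364, 365, 364, 365, 365]  (not all equal)
t=4: [458, 458, 458, 458, 458]  (all equal)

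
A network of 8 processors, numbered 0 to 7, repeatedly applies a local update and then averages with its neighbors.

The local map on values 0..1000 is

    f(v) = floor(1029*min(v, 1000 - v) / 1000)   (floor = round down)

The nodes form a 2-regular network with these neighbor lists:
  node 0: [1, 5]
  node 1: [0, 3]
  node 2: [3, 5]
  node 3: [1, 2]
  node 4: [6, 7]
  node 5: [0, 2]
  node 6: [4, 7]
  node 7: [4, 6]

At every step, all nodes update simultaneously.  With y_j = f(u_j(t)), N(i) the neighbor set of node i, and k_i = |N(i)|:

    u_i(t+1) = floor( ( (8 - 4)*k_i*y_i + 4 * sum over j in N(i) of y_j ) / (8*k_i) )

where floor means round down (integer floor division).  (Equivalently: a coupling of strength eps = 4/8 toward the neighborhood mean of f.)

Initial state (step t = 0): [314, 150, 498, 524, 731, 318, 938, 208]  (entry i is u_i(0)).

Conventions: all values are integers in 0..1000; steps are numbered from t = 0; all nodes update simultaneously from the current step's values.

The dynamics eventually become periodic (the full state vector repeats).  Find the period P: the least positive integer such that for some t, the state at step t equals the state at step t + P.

Simulating step by step:
t=0: [314, 150, 498, 524, 731, 318, 938, 208]
t=1: [281, 280, 460, 411, 207, 372, 154, 191]
t=2: [312, 321, 437, 401, 195, 381, 181, 190]
t=3: [341, 348, 425, 400, 195, 388, 191, 194]
t=4: [364, 369, 421, 404, 198, 396, 197, 198]
t=5: [383, 386, 422, 410, 202, 405, 202, 202]
t=6: [400, 402, 426, 418, 207, 415, 207, 207]
t=7: [415, 416, 433, 427, 213, 425, 213, 213]
t=8: [429, 430, 441, 437, 219, 436, 219, 219]
t=9: [443, 443, 450, 448, 225, 447, 225, 225]
t=10: [456, 456, 461, 459, 231, 459, 231, 231]
t=11: [469, 469, 473, 471, 237, 471, 237, 237]
t=12: [482, 482, 485, 484, 243, 484, 243, 243]
t=13: [495, 495, 498, 497, 250, 497, 250, 250]
t=14: [509, 509, 511, 510, 257, 510, 257, 257]
t=15: [504, 504, 503, 504, 264, 504, 264, 264]
t=16: [510, 510, 510, 510, 271, 510, 271, 271]
t=17: [504, 504, 504, 504, 278, 504, 278, 278]
t=18: [510, 510, 510, 510, 286, 510, 286, 286]
t=19: [504, 504, 504, 504, 294, 504, 294, 294]
t=20: [510, 510, 510, 510, 302, 510, 302, 302]
t=21: [504, 504, 504, 504, 310, 504, 310, 310]
t=22: [510, 510, 510, 510, 318, 510, 318, 318]
t=23: [504, 504, 504, 504, 327, 504, 327, 327]
t=24: [510, 510, 510, 510, 336, 510, 336, 336]
t=25: [504, 504, 504, 504, 345, 504, 345, 345]
t=26: [510, 510, 510, 510, 355, 510, 355, 355]
t=27: [504, 504, 504, 504, 365, 504, 365, 365]
t=28: [510, 510, 510, 510, 375, 510, 375, 375]
t=29: [504, 504, 504, 504, 385, 504, 385, 385]
t=30: [510, 510, 510, 510, 396, 510, 396, 396]
t=31: [504, 504, 504, 504, 407, 504, 407, 407]
t=32: [510, 510, 510, 510, 418, 510, 418, 418]
t=33: [504, 504, 504, 504, 430, 504, 430, 430]
t=34: [510, 510, 510, 510, 442, 510, 442, 442]
t=35: [504, 504, 504, 504, 454, 504, 454, 454]
t=36: [510, 510, 510, 510, 467, 510, 467, 467]
t=37: [504, 504, 504, 504, 480, 504, 480, 480]
t=38: [510, 510, 510, 510, 493, 510, 493, 493]
t=39: [504, 504, 504, 504, 507, 504, 507, 507]
t=40: [510, 510, 510, 510, 507, 510, 507, 507]
t=41: [504, 504, 504, 504, 507, 504, 507, 507]

Answer: 2
Key observation: The state at step 39, [504, 504, 504, 504, 507, 504, 507, 507], reappears at step 41 — and no state repeats earlier — so the cycle the system enters has period 2.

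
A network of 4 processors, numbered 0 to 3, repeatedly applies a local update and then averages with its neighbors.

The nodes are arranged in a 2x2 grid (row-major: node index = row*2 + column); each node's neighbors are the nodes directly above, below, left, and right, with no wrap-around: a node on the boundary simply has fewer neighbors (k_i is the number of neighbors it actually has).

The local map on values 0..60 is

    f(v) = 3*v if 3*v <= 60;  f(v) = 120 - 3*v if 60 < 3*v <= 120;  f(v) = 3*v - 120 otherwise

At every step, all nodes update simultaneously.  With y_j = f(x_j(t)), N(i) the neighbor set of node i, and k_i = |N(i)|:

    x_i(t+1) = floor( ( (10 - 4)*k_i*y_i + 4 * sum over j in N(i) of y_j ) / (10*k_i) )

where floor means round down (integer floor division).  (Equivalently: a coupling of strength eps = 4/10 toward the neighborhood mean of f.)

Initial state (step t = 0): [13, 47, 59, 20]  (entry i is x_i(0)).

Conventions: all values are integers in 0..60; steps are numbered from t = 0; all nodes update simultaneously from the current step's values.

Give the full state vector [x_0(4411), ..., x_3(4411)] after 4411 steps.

Simulating step by step:
t=0: [13, 47, 59, 20]
t=1: [39, 32, 54, 51]
t=2: [15, 21, 32, 33]
t=3: [43, 47, 27, 28]
t=4: [17, 21, 32, 33]
t=5: [46, 48, 28, 28]
t=6: [22, 25, 32, 33]
t=7: [46, 42, 29, 26]
t=8: [18, 15, 31, 33]
t=9: [46, 42, 31, 27]
t=10: [17, 15, 27, 30]
t=11: [47, 43, 39, 34]
t=12: [15, 13, 9, 13]
t=13: [40, 40, 33, 36]
t=14: [4, 2, 15, 11]
t=15: [17, 12, 36, 30]
t=16: [40, 37, 23, 27]
t=17: [12, 13, 38, 35]
t=18: [30, 33, 13, 18]
t=19: [30, 29, 40, 44]
t=20: [24, 28, 8, 13]
t=21: [40, 39, 31, 35]
t=22: [6, 4, 19, 15]
t=23: [24, 19, 46, 40]
t=24: [43, 43, 20, 15]
t=25: [19, 16, 46, 40]
t=26: [47, 40, 22, 13]
t=27: [23, 12, 44, 34]
t=28: [40, 35, 21, 20]
t=29: [14, 21, 46, 50]
t=30: [40, 48, 25, 33]
t=31: [13, 18, 31, 26]
t=32: [39, 48, 32, 41]
t=33: [11, 15, 15, 11]
t=34: [37, 40, 40, 37]
t=35: [5, 3, 3, 5]
t=36: [12, 11, 11, 12]
t=37: [34, 34, 34, 34]
t=38: [18, 18, 18, 18]
t=39: [54, 54, 54, 54]
t=40: [42, 42, 42, 42]
t=41: [6, 6, 6, 6]
t=42: [18, 18, 18, 18]

Answer: [54, 54, 54, 54]
Key observation: The state at step 38, [18, 18, 18, 18], reappears at step 42: the system is in a cycle of period 4 from step 38 on.  Therefore the state at step 4411 equals the state at step 38 + ((4411 - 38) mod 4) = 39, which is [54, 54, 54, 54].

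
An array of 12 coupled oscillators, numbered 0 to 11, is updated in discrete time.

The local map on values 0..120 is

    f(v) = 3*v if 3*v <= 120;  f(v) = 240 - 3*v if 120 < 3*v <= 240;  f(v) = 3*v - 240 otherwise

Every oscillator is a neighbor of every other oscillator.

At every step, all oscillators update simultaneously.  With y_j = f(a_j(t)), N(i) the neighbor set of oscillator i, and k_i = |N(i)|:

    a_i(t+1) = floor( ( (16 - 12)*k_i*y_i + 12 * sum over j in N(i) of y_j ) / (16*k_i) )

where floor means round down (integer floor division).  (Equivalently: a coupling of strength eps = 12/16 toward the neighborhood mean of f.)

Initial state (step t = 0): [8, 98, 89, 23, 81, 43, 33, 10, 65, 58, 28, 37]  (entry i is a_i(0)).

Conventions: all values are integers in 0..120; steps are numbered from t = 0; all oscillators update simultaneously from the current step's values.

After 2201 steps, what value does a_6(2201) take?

Simulating step by step:
t=0: [8, 98, 89, 23, 81, 43, 33, 10, 65, 58, 28, 37]
t=1: [53, 59, 54, 61, 49, 69, 67, 54, 57, 61, 64, 69]
t=2: [64, 61, 63, 60, 66, 55, 56, 63, 62, 60, 58, 55]
t=3: [57, 58, 57, 59, 56, 62, 61, 57, 58, 59, 60, 62]
t=4: [64, 63, 64, 63, 65, 61, 62, 64, 63, 63, 62, 61]
t=5: [50, 51, 50, 51, 50, 52, 51, 50, 51, 51, 51, 52]
t=6: [87, 87, 87, 87, 87, 86, 87, 87, 87, 87, 87, 86]
t=7: [20, 20, 20, 20, 20, 20, 20, 20, 20, 20, 20, 20]
t=8: [60, 60, 60, 60, 60, 60, 60, 60, 60, 60, 60, 60]
t=9: [60, 60, 60, 60, 60, 60, 60, 60, 60, 60, 60, 60]

Answer: a_6(2201) = 60
Key observation: The state at step 8, [60, 60, 60, 60, 60, 60, 60, 60, 60, 60, 60, 60], reappears at step 9: the system is in a cycle of period 1 from step 8 on.  Therefore the state at step 2201 equals the state at step 8 + ((2201 - 8) mod 1) = 8, which is [60, 60, 60, 60, 60, 60, 60, 60, 60, 60, 60, 60].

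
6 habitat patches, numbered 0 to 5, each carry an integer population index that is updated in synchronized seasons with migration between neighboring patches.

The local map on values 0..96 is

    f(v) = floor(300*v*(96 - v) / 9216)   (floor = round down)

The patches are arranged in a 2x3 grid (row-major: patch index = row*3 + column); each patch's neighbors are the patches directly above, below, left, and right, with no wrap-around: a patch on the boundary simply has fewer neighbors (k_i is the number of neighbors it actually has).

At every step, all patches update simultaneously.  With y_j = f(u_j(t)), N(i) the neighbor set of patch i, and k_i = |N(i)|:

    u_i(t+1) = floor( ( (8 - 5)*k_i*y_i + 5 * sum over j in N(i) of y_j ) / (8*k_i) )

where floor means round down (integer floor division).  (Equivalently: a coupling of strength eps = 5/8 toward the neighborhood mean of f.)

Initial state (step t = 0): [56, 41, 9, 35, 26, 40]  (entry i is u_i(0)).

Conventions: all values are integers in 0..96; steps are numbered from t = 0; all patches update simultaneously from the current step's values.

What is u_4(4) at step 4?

Answer: u_4(4) = 67

Derivation:
t=0: [56, 41, 9, 35, 26, 40]
t=1: [71, 59, 54, 66, 66, 53]
t=2: [63, 67, 72, 61, 67, 70]
t=3: [66, 62, 59, 66, 63, 59]
t=4: [65, 67, 70, 64, 67, 69]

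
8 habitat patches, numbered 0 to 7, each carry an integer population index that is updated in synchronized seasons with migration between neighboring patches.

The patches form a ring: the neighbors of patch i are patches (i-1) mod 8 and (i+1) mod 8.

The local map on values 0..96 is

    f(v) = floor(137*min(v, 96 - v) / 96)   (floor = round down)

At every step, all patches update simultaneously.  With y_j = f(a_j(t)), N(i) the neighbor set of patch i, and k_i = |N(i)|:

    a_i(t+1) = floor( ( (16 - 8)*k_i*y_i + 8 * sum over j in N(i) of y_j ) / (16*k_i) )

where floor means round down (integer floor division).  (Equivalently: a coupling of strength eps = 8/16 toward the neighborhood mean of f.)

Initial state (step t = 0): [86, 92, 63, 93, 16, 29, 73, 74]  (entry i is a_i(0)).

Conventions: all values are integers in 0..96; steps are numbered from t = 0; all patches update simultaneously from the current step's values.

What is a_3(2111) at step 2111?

Answer: a_3(2111) = 52
Key observation: The state at step 38, [58, 58, 58, 58, 58, 58, 58, 58], reappears at step 47: the system is in a cycle of period 9 from step 38 on.  Therefore the state at step 2111 equals the state at step 38 + ((2111 - 38) mod 9) = 41, which is [52, 52, 52, 52, 52, 52, 52, 52].

Derivation:
t=0: [86, 92, 63, 93, 16, 29, 73, 74]
t=1: [16, 17, 25, 19, 22, 34, 34, 27]
t=2: [26, 26, 30, 30, 34, 43, 45, 36]
t=3: [40, 38, 40, 43, 49, 58, 60, 50]
t=4: [58, 55, 57, 61, 62, 56, 55, 59]
t=5: [54, 56, 54, 50, 50, 55, 56, 54]
t=6: [58, 58, 60, 63, 63, 59, 57, 58]
t=7: [54, 53, 50, 48, 48, 51, 54, 54]
t=8: [59, 61, 64, 67, 67, 63, 60, 59]
t=9: [51, 48, 45, 42, 42, 46, 50, 51]
t=10: [65, 66, 63, 60, 60, 63, 64, 64]
t=11: [43, 43, 46, 50, 50, 47, 45, 44]
t=12: [61, 62, 64, 65, 65, 65, 64, 62]
t=13: [48, 47, 45, 44, 44, 44, 45, 47]
t=14: [67, 66, 64, 62, 62, 62, 64, 66]
t=15: [41, 42, 45, 47, 48, 47, 45, 42]
t=16: [58, 60, 63, 66, 67, 66, 63, 60]
t=17: [52, 50, 46, 43, 41, 43, 46, 50]
t=18: [63, 64, 64, 61, 59, 61, 64, 64]
t=19: [46, 45, 46, 48, 50, 48, 46, 45]
t=20: [64, 64, 65, 66, 66, 66, 65, 64]
t=21: [45, 44, 43, 42, 42, 42, 43, 44]
t=22: [63, 62, 60, 59, 59, 59, 60, 62]
t=23: [47, 48, 50, 51, 52, 51, 50, 48]
t=24: [67, 67, 65, 63, 63, 63, 65, 67]
t=25: [41, 41, 44, 46, 47, 46, 44, 41]
t=26: [58, 59, 61, 64, 66, 64, 61, 59]
t=27: [53, 51, 48, 45, 43, 45, 48, 51]
t=28: [62, 64, 66, 64, 62, 64, 66, 64]
t=29: [46, 45, 43, 45, 46, 45, 43, 45]
t=30: [64, 63, 62, 63, 64, 63, 62, 63]
t=31: [46, 46, 47, 46, 46, 46, 47, 46]
t=32: [65, 65, 66, 65, 65, 65, 66, 65]
t=33: [44, 43, 43, 43, 44, 43, 43, 43]
t=34: [61, 61, 61, 61, 61, 61, 61, 61]
t=35: [49, 49, 49, 49, 49, 49, 49, 49]
t=36: [67, 67, 67, 67, 67, 67, 67, 67]
t=37: [41, 41, 41, 41, 41, 41, 41, 41]
t=38: [58, 58, 58, 58, 58, 58, 58, 58]
t=39: [54, 54, 54, 54, 54, 54, 54, 54]
t=40: [59, 59, 59, 59, 59, 59, 59, 59]
t=41: [52, 52, 52, 52, 52, 52, 52, 52]
t=42: [62, 62, 62, 62, 62, 62, 62, 62]
t=43: [48, 48, 48, 48, 48, 48, 48, 48]
t=44: [68, 68, 68, 68, 68, 68, 68, 68]
t=45: [39, 39, 39, 39, 39, 39, 39, 39]
t=46: [55, 55, 55, 55, 55, 55, 55, 55]
t=47: [58, 58, 58, 58, 58, 58, 58, 58]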